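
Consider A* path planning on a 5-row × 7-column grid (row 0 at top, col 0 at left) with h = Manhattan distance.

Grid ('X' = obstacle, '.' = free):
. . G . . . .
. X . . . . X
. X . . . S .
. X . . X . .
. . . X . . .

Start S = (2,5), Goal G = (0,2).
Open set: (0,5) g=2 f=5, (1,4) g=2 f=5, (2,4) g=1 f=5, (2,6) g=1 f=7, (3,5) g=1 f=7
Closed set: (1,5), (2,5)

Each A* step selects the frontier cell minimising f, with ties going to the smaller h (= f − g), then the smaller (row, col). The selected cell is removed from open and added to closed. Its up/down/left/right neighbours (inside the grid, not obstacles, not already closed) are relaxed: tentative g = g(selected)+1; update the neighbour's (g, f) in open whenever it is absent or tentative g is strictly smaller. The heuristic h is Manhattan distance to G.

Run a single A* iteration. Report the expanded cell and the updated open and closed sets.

step 1: expand (0,5) (f=5, h=3) → closed; open now [(0,4) g=3 f=5, (0,6) g=3 f=7, (1,4) g=2 f=5, (2,4) g=1 f=5, (2,6) g=1 f=7, (3,5) g=1 f=7]

expanded=(0,5); open=[(0,4) g=3 f=5, (0,6) g=3 f=7, (1,4) g=2 f=5, (2,4) g=1 f=5, (2,6) g=1 f=7, (3,5) g=1 f=7]; closed=[(0,5), (1,5), (2,5)]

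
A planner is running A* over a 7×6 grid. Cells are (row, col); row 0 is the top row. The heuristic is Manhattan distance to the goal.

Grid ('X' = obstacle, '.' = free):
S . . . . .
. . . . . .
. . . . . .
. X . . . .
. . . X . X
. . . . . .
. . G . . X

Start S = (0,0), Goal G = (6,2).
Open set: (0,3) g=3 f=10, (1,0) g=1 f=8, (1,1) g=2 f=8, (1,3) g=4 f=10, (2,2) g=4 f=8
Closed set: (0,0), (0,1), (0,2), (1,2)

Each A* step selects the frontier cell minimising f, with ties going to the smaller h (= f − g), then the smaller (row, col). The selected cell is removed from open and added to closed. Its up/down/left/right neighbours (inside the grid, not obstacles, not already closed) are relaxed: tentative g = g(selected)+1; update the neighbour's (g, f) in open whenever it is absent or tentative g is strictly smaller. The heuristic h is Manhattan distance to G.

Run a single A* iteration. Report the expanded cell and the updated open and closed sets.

expanded=(2,2); open=[(0,3) g=3 f=10, (1,0) g=1 f=8, (1,1) g=2 f=8, (1,3) g=4 f=10, (2,1) g=5 f=10, (2,3) g=5 f=10, (3,2) g=5 f=8]; closed=[(0,0), (0,1), (0,2), (1,2), (2,2)]

step 1: expand (2,2) (f=8, h=4) → closed; open now [(0,3) g=3 f=10, (1,0) g=1 f=8, (1,1) g=2 f=8, (1,3) g=4 f=10, (2,1) g=5 f=10, (2,3) g=5 f=10, (3,2) g=5 f=8]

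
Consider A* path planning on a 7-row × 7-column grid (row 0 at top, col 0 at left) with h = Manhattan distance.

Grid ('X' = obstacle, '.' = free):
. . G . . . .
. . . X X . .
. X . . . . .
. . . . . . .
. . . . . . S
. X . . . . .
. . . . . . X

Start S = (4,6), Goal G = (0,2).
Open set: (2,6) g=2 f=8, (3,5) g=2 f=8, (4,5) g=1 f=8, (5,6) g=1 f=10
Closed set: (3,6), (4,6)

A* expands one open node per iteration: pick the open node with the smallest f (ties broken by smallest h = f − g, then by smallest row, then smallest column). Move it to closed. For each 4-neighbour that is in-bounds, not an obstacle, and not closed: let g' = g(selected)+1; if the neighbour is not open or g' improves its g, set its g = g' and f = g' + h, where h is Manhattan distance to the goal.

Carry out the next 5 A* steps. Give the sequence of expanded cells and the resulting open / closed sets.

order=[(2,6) → (1,6) → (0,6) → (0,5) → (0,4)]; open=[(0,3) g=7 f=8, (1,5) g=4 f=8, (2,5) g=3 f=8, (3,5) g=2 f=8, (4,5) g=1 f=8, (5,6) g=1 f=10]; closed=[(0,4), (0,5), (0,6), (1,6), (2,6), (3,6), (4,6)]

step 1: expand (2,6) (f=8, h=6) → closed; open now [(1,6) g=3 f=8, (2,5) g=3 f=8, (3,5) g=2 f=8, (4,5) g=1 f=8, (5,6) g=1 f=10]
step 2: expand (1,6) (f=8, h=5) → closed; open now [(0,6) g=4 f=8, (1,5) g=4 f=8, (2,5) g=3 f=8, (3,5) g=2 f=8, (4,5) g=1 f=8, (5,6) g=1 f=10]
step 3: expand (0,6) (f=8, h=4) → closed; open now [(0,5) g=5 f=8, (1,5) g=4 f=8, (2,5) g=3 f=8, (3,5) g=2 f=8, (4,5) g=1 f=8, (5,6) g=1 f=10]
step 4: expand (0,5) (f=8, h=3) → closed; open now [(0,4) g=6 f=8, (1,5) g=4 f=8, (2,5) g=3 f=8, (3,5) g=2 f=8, (4,5) g=1 f=8, (5,6) g=1 f=10]
step 5: expand (0,4) (f=8, h=2) → closed; open now [(0,3) g=7 f=8, (1,5) g=4 f=8, (2,5) g=3 f=8, (3,5) g=2 f=8, (4,5) g=1 f=8, (5,6) g=1 f=10]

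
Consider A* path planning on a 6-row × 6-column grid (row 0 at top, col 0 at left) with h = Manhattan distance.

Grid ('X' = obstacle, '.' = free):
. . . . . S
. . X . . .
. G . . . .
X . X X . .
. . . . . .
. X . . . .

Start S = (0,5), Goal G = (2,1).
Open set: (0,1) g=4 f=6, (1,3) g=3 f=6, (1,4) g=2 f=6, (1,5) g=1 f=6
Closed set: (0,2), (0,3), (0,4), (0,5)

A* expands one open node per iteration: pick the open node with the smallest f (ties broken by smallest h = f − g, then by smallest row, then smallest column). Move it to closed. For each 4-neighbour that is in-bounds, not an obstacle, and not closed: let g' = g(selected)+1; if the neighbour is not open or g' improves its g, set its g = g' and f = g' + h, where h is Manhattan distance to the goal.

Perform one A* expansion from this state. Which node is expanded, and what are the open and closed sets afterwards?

step 1: expand (0,1) (f=6, h=2) → closed; open now [(0,0) g=5 f=8, (1,1) g=5 f=6, (1,3) g=3 f=6, (1,4) g=2 f=6, (1,5) g=1 f=6]

expanded=(0,1); open=[(0,0) g=5 f=8, (1,1) g=5 f=6, (1,3) g=3 f=6, (1,4) g=2 f=6, (1,5) g=1 f=6]; closed=[(0,1), (0,2), (0,3), (0,4), (0,5)]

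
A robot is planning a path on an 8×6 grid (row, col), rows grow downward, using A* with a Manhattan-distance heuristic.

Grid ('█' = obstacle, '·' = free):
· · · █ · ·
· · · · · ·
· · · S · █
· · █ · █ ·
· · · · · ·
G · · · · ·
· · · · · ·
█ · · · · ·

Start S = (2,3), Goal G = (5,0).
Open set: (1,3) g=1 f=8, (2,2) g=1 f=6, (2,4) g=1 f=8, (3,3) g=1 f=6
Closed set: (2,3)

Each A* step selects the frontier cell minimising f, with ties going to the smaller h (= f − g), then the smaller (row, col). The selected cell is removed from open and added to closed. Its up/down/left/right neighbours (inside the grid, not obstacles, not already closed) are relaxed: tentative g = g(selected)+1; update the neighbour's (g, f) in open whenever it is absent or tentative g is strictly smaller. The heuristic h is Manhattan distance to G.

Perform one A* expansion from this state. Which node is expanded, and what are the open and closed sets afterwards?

step 1: expand (2,2) (f=6, h=5) → closed; open now [(1,2) g=2 f=8, (1,3) g=1 f=8, (2,1) g=2 f=6, (2,4) g=1 f=8, (3,3) g=1 f=6]

expanded=(2,2); open=[(1,2) g=2 f=8, (1,3) g=1 f=8, (2,1) g=2 f=6, (2,4) g=1 f=8, (3,3) g=1 f=6]; closed=[(2,2), (2,3)]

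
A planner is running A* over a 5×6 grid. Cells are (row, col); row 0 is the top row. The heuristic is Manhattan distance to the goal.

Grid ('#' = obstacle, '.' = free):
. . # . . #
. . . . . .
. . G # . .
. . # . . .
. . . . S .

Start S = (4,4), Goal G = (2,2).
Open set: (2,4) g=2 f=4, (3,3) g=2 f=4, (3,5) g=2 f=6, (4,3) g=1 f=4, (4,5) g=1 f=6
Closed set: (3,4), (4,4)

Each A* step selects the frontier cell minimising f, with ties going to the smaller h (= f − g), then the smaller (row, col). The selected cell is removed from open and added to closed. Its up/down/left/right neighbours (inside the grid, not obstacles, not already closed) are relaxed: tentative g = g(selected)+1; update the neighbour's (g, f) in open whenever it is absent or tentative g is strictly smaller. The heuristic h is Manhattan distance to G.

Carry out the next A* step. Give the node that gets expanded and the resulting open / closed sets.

expanded=(2,4); open=[(1,4) g=3 f=6, (2,5) g=3 f=6, (3,3) g=2 f=4, (3,5) g=2 f=6, (4,3) g=1 f=4, (4,5) g=1 f=6]; closed=[(2,4), (3,4), (4,4)]

step 1: expand (2,4) (f=4, h=2) → closed; open now [(1,4) g=3 f=6, (2,5) g=3 f=6, (3,3) g=2 f=4, (3,5) g=2 f=6, (4,3) g=1 f=4, (4,5) g=1 f=6]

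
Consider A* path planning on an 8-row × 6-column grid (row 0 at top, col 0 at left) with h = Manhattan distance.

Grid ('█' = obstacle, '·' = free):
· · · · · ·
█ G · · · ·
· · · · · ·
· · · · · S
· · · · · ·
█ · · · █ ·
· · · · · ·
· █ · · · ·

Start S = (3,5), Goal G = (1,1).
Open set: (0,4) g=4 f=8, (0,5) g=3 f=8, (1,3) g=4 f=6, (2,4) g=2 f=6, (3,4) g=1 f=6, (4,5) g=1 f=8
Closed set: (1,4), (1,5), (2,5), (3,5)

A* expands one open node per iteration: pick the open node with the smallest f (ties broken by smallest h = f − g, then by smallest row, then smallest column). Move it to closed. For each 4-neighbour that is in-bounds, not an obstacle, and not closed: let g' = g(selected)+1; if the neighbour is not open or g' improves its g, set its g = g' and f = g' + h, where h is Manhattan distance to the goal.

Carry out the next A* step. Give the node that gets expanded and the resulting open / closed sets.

expanded=(1,3); open=[(0,3) g=5 f=8, (0,4) g=4 f=8, (0,5) g=3 f=8, (1,2) g=5 f=6, (2,3) g=5 f=8, (2,4) g=2 f=6, (3,4) g=1 f=6, (4,5) g=1 f=8]; closed=[(1,3), (1,4), (1,5), (2,5), (3,5)]

step 1: expand (1,3) (f=6, h=2) → closed; open now [(0,3) g=5 f=8, (0,4) g=4 f=8, (0,5) g=3 f=8, (1,2) g=5 f=6, (2,3) g=5 f=8, (2,4) g=2 f=6, (3,4) g=1 f=6, (4,5) g=1 f=8]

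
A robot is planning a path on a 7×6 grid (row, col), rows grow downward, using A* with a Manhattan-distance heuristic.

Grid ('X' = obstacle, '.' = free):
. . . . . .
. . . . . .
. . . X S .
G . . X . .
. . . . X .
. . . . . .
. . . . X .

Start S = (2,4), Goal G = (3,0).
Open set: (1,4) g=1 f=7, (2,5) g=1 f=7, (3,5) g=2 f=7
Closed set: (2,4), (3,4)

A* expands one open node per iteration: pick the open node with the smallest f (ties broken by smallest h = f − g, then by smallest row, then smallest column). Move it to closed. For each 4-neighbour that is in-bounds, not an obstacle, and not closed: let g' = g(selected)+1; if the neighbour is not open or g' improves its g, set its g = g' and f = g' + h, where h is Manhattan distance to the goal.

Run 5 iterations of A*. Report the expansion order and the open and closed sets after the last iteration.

step 1: expand (3,5) (f=7, h=5) → closed; open now [(1,4) g=1 f=7, (2,5) g=1 f=7, (4,5) g=3 f=9]
step 2: expand (1,4) (f=7, h=6) → closed; open now [(0,4) g=2 f=9, (1,3) g=2 f=7, (1,5) g=2 f=9, (2,5) g=1 f=7, (4,5) g=3 f=9]
step 3: expand (1,3) (f=7, h=5) → closed; open now [(0,3) g=3 f=9, (0,4) g=2 f=9, (1,2) g=3 f=7, (1,5) g=2 f=9, (2,5) g=1 f=7, (4,5) g=3 f=9]
step 4: expand (1,2) (f=7, h=4) → closed; open now [(0,2) g=4 f=9, (0,3) g=3 f=9, (0,4) g=2 f=9, (1,1) g=4 f=7, (1,5) g=2 f=9, (2,2) g=4 f=7, (2,5) g=1 f=7, (4,5) g=3 f=9]
step 5: expand (1,1) (f=7, h=3) → closed; open now [(0,1) g=5 f=9, (0,2) g=4 f=9, (0,3) g=3 f=9, (0,4) g=2 f=9, (1,0) g=5 f=7, (1,5) g=2 f=9, (2,1) g=5 f=7, (2,2) g=4 f=7, (2,5) g=1 f=7, (4,5) g=3 f=9]

order=[(3,5) → (1,4) → (1,3) → (1,2) → (1,1)]; open=[(0,1) g=5 f=9, (0,2) g=4 f=9, (0,3) g=3 f=9, (0,4) g=2 f=9, (1,0) g=5 f=7, (1,5) g=2 f=9, (2,1) g=5 f=7, (2,2) g=4 f=7, (2,5) g=1 f=7, (4,5) g=3 f=9]; closed=[(1,1), (1,2), (1,3), (1,4), (2,4), (3,4), (3,5)]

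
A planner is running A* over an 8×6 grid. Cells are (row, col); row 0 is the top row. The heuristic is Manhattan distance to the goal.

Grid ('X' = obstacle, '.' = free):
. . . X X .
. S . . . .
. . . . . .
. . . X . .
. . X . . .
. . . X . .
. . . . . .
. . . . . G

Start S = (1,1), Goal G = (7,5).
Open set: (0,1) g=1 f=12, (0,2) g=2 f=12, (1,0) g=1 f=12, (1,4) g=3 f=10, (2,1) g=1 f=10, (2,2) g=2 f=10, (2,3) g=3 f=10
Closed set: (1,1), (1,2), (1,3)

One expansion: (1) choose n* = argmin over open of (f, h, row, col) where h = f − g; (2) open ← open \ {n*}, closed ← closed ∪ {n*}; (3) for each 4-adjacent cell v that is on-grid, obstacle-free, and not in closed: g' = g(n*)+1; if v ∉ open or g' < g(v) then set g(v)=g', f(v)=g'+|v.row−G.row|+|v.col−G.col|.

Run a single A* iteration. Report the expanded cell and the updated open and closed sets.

step 1: expand (1,4) (f=10, h=7) → closed; open now [(0,1) g=1 f=12, (0,2) g=2 f=12, (1,0) g=1 f=12, (1,5) g=4 f=10, (2,1) g=1 f=10, (2,2) g=2 f=10, (2,3) g=3 f=10, (2,4) g=4 f=10]

expanded=(1,4); open=[(0,1) g=1 f=12, (0,2) g=2 f=12, (1,0) g=1 f=12, (1,5) g=4 f=10, (2,1) g=1 f=10, (2,2) g=2 f=10, (2,3) g=3 f=10, (2,4) g=4 f=10]; closed=[(1,1), (1,2), (1,3), (1,4)]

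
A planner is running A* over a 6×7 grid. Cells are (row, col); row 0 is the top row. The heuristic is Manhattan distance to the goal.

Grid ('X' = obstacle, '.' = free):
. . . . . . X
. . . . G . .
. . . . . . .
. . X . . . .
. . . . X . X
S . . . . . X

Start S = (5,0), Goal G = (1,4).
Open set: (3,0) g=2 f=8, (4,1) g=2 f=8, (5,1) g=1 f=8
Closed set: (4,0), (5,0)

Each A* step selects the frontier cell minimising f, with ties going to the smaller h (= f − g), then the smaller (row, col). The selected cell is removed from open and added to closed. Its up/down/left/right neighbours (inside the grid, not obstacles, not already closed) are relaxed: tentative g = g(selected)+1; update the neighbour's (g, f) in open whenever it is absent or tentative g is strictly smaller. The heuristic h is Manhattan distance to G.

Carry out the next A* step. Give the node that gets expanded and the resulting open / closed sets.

expanded=(3,0); open=[(2,0) g=3 f=8, (3,1) g=3 f=8, (4,1) g=2 f=8, (5,1) g=1 f=8]; closed=[(3,0), (4,0), (5,0)]

step 1: expand (3,0) (f=8, h=6) → closed; open now [(2,0) g=3 f=8, (3,1) g=3 f=8, (4,1) g=2 f=8, (5,1) g=1 f=8]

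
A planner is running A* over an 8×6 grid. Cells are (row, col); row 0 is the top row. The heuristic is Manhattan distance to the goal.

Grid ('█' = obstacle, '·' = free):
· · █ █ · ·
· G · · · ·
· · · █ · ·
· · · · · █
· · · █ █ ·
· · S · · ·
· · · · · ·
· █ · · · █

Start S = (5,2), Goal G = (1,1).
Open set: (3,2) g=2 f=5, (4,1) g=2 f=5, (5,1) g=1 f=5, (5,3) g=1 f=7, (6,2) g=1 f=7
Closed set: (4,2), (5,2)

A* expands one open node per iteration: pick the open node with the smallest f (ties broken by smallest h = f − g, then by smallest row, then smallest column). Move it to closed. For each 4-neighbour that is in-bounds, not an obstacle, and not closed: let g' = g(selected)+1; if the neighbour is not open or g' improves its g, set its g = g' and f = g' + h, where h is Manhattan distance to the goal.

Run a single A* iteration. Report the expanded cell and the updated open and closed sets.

expanded=(3,2); open=[(2,2) g=3 f=5, (3,1) g=3 f=5, (3,3) g=3 f=7, (4,1) g=2 f=5, (5,1) g=1 f=5, (5,3) g=1 f=7, (6,2) g=1 f=7]; closed=[(3,2), (4,2), (5,2)]

step 1: expand (3,2) (f=5, h=3) → closed; open now [(2,2) g=3 f=5, (3,1) g=3 f=5, (3,3) g=3 f=7, (4,1) g=2 f=5, (5,1) g=1 f=5, (5,3) g=1 f=7, (6,2) g=1 f=7]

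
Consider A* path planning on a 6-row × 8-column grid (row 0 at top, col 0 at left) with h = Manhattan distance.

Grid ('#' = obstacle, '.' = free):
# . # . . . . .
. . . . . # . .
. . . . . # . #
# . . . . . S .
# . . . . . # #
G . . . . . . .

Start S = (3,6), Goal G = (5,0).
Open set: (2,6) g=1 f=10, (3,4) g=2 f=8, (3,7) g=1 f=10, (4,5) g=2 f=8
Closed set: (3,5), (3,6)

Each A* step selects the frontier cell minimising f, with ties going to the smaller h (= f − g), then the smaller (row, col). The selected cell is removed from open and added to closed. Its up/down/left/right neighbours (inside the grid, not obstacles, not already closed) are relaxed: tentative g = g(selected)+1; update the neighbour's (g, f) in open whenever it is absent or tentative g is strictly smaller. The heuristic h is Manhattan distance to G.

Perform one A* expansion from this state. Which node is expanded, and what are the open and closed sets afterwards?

expanded=(3,4); open=[(2,4) g=3 f=10, (2,6) g=1 f=10, (3,3) g=3 f=8, (3,7) g=1 f=10, (4,4) g=3 f=8, (4,5) g=2 f=8]; closed=[(3,4), (3,5), (3,6)]

step 1: expand (3,4) (f=8, h=6) → closed; open now [(2,4) g=3 f=10, (2,6) g=1 f=10, (3,3) g=3 f=8, (3,7) g=1 f=10, (4,4) g=3 f=8, (4,5) g=2 f=8]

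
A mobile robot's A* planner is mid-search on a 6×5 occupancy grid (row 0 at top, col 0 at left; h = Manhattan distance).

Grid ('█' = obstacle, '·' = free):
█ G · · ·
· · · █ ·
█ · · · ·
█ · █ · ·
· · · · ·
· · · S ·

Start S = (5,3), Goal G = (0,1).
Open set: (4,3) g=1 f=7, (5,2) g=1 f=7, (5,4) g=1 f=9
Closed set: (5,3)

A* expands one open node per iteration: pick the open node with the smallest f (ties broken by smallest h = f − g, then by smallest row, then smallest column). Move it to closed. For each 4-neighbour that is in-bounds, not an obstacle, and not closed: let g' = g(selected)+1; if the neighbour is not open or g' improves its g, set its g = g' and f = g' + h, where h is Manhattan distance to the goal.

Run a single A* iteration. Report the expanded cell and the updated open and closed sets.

step 1: expand (4,3) (f=7, h=6) → closed; open now [(3,3) g=2 f=7, (4,2) g=2 f=7, (4,4) g=2 f=9, (5,2) g=1 f=7, (5,4) g=1 f=9]

expanded=(4,3); open=[(3,3) g=2 f=7, (4,2) g=2 f=7, (4,4) g=2 f=9, (5,2) g=1 f=7, (5,4) g=1 f=9]; closed=[(4,3), (5,3)]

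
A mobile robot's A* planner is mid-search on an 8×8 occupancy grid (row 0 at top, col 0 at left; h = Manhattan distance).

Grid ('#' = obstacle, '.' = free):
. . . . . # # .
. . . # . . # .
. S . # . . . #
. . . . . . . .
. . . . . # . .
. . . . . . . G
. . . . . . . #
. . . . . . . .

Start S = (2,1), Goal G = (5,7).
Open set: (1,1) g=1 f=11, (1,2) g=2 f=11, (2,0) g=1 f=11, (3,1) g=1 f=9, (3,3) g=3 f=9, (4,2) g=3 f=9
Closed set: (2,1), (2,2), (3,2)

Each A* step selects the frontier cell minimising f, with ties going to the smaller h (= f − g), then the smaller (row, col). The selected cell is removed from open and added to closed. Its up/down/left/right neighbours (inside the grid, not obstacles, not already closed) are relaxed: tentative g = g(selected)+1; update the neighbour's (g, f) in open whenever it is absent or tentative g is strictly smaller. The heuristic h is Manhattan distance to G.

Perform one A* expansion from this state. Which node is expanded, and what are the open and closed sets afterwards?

expanded=(3,3); open=[(1,1) g=1 f=11, (1,2) g=2 f=11, (2,0) g=1 f=11, (3,1) g=1 f=9, (3,4) g=4 f=9, (4,2) g=3 f=9, (4,3) g=4 f=9]; closed=[(2,1), (2,2), (3,2), (3,3)]

step 1: expand (3,3) (f=9, h=6) → closed; open now [(1,1) g=1 f=11, (1,2) g=2 f=11, (2,0) g=1 f=11, (3,1) g=1 f=9, (3,4) g=4 f=9, (4,2) g=3 f=9, (4,3) g=4 f=9]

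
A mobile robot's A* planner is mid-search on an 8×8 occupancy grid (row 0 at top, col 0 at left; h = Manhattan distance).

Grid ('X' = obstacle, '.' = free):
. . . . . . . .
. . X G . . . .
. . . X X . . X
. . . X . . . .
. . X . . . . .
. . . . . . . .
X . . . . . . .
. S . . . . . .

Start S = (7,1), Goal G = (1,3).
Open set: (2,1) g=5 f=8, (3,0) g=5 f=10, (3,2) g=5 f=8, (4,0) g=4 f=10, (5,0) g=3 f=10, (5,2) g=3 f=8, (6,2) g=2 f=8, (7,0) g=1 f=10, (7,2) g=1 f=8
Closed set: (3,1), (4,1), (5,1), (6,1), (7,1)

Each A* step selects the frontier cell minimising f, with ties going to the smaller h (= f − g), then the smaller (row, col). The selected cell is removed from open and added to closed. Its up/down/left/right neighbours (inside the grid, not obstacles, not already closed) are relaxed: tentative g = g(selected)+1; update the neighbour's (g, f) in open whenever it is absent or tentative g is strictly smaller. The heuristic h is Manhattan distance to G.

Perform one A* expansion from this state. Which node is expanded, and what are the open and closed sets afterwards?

expanded=(2,1); open=[(1,1) g=6 f=8, (2,0) g=6 f=10, (2,2) g=6 f=8, (3,0) g=5 f=10, (3,2) g=5 f=8, (4,0) g=4 f=10, (5,0) g=3 f=10, (5,2) g=3 f=8, (6,2) g=2 f=8, (7,0) g=1 f=10, (7,2) g=1 f=8]; closed=[(2,1), (3,1), (4,1), (5,1), (6,1), (7,1)]

step 1: expand (2,1) (f=8, h=3) → closed; open now [(1,1) g=6 f=8, (2,0) g=6 f=10, (2,2) g=6 f=8, (3,0) g=5 f=10, (3,2) g=5 f=8, (4,0) g=4 f=10, (5,0) g=3 f=10, (5,2) g=3 f=8, (6,2) g=2 f=8, (7,0) g=1 f=10, (7,2) g=1 f=8]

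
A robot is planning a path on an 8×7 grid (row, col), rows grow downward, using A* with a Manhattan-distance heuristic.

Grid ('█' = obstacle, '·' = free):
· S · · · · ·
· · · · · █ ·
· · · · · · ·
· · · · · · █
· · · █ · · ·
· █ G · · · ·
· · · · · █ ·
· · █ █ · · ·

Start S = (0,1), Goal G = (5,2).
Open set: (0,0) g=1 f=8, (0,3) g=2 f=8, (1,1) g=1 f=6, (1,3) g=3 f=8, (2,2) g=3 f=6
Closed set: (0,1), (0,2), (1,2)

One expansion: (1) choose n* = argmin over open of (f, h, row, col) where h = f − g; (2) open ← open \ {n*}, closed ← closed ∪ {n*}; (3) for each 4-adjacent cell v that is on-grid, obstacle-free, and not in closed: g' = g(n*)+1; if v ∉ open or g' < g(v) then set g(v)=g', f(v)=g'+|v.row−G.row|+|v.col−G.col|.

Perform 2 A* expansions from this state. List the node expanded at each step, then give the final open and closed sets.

order=[(2,2) → (3,2)]; open=[(0,0) g=1 f=8, (0,3) g=2 f=8, (1,1) g=1 f=6, (1,3) g=3 f=8, (2,1) g=4 f=8, (2,3) g=4 f=8, (3,1) g=5 f=8, (3,3) g=5 f=8, (4,2) g=5 f=6]; closed=[(0,1), (0,2), (1,2), (2,2), (3,2)]

step 1: expand (2,2) (f=6, h=3) → closed; open now [(0,0) g=1 f=8, (0,3) g=2 f=8, (1,1) g=1 f=6, (1,3) g=3 f=8, (2,1) g=4 f=8, (2,3) g=4 f=8, (3,2) g=4 f=6]
step 2: expand (3,2) (f=6, h=2) → closed; open now [(0,0) g=1 f=8, (0,3) g=2 f=8, (1,1) g=1 f=6, (1,3) g=3 f=8, (2,1) g=4 f=8, (2,3) g=4 f=8, (3,1) g=5 f=8, (3,3) g=5 f=8, (4,2) g=5 f=6]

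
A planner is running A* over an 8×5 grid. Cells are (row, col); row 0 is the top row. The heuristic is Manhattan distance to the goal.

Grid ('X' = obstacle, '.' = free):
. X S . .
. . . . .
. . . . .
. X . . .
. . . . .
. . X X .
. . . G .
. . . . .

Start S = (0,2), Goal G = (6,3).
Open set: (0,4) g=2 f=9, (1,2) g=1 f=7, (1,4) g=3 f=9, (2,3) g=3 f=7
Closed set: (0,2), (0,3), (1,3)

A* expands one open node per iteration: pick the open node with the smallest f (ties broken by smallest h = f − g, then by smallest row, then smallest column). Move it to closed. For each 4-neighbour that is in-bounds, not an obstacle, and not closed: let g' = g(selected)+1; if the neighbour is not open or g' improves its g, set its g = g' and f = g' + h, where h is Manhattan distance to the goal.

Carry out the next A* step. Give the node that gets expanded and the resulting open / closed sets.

step 1: expand (2,3) (f=7, h=4) → closed; open now [(0,4) g=2 f=9, (1,2) g=1 f=7, (1,4) g=3 f=9, (2,2) g=4 f=9, (2,4) g=4 f=9, (3,3) g=4 f=7]

expanded=(2,3); open=[(0,4) g=2 f=9, (1,2) g=1 f=7, (1,4) g=3 f=9, (2,2) g=4 f=9, (2,4) g=4 f=9, (3,3) g=4 f=7]; closed=[(0,2), (0,3), (1,3), (2,3)]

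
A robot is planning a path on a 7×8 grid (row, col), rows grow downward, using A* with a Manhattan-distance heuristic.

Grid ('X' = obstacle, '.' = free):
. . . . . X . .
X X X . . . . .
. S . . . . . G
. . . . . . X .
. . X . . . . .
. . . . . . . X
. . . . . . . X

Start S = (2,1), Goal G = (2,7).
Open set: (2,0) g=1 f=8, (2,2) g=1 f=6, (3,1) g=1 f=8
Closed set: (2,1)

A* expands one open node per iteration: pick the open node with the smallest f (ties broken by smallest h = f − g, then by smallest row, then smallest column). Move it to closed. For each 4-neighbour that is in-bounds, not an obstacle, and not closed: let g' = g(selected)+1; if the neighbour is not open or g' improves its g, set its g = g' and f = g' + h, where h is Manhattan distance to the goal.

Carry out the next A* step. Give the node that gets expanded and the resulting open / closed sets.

expanded=(2,2); open=[(2,0) g=1 f=8, (2,3) g=2 f=6, (3,1) g=1 f=8, (3,2) g=2 f=8]; closed=[(2,1), (2,2)]

step 1: expand (2,2) (f=6, h=5) → closed; open now [(2,0) g=1 f=8, (2,3) g=2 f=6, (3,1) g=1 f=8, (3,2) g=2 f=8]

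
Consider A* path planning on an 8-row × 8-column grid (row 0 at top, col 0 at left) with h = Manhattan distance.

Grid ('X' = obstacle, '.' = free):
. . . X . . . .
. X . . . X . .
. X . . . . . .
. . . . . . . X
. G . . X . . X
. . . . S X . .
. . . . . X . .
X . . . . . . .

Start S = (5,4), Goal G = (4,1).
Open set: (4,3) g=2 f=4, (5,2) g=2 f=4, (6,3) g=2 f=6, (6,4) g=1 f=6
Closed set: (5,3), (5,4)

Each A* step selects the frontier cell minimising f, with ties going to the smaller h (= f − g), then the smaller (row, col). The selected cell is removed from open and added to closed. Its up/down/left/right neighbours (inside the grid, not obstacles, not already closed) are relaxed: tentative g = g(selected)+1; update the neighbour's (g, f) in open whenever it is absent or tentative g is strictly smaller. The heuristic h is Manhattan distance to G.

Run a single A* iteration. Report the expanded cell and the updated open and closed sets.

step 1: expand (4,3) (f=4, h=2) → closed; open now [(3,3) g=3 f=6, (4,2) g=3 f=4, (5,2) g=2 f=4, (6,3) g=2 f=6, (6,4) g=1 f=6]

expanded=(4,3); open=[(3,3) g=3 f=6, (4,2) g=3 f=4, (5,2) g=2 f=4, (6,3) g=2 f=6, (6,4) g=1 f=6]; closed=[(4,3), (5,3), (5,4)]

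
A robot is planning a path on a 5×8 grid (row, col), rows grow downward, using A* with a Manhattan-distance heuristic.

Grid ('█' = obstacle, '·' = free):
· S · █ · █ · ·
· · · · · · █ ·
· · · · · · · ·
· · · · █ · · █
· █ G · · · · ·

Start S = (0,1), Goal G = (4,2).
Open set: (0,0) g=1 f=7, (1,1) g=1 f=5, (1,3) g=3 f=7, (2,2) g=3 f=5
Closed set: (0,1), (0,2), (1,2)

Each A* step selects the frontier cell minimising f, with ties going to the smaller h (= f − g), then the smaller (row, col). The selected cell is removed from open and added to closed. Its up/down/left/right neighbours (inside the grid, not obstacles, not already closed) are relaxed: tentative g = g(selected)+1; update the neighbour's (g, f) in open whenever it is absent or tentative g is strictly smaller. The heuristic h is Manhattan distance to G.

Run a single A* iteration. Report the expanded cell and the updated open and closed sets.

expanded=(2,2); open=[(0,0) g=1 f=7, (1,1) g=1 f=5, (1,3) g=3 f=7, (2,1) g=4 f=7, (2,3) g=4 f=7, (3,2) g=4 f=5]; closed=[(0,1), (0,2), (1,2), (2,2)]

step 1: expand (2,2) (f=5, h=2) → closed; open now [(0,0) g=1 f=7, (1,1) g=1 f=5, (1,3) g=3 f=7, (2,1) g=4 f=7, (2,3) g=4 f=7, (3,2) g=4 f=5]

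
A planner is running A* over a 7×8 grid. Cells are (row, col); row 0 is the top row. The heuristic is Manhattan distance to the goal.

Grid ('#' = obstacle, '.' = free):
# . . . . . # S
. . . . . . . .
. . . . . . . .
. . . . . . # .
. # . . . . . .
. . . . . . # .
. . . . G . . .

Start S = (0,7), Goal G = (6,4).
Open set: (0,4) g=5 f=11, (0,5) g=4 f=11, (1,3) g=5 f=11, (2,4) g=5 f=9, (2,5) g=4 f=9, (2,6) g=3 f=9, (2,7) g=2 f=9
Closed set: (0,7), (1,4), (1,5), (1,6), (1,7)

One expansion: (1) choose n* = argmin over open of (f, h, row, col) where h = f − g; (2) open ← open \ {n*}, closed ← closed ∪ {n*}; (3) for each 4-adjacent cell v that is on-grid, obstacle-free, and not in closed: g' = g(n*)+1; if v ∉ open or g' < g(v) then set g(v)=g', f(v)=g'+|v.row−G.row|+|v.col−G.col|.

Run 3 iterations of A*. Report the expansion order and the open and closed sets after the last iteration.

step 1: expand (2,4) (f=9, h=4) → closed; open now [(0,4) g=5 f=11, (0,5) g=4 f=11, (1,3) g=5 f=11, (2,3) g=6 f=11, (2,5) g=4 f=9, (2,6) g=3 f=9, (2,7) g=2 f=9, (3,4) g=6 f=9]
step 2: expand (3,4) (f=9, h=3) → closed; open now [(0,4) g=5 f=11, (0,5) g=4 f=11, (1,3) g=5 f=11, (2,3) g=6 f=11, (2,5) g=4 f=9, (2,6) g=3 f=9, (2,7) g=2 f=9, (3,3) g=7 f=11, (3,5) g=7 f=11, (4,4) g=7 f=9]
step 3: expand (4,4) (f=9, h=2) → closed; open now [(0,4) g=5 f=11, (0,5) g=4 f=11, (1,3) g=5 f=11, (2,3) g=6 f=11, (2,5) g=4 f=9, (2,6) g=3 f=9, (2,7) g=2 f=9, (3,3) g=7 f=11, (3,5) g=7 f=11, (4,3) g=8 f=11, (4,5) g=8 f=11, (5,4) g=8 f=9]

order=[(2,4) → (3,4) → (4,4)]; open=[(0,4) g=5 f=11, (0,5) g=4 f=11, (1,3) g=5 f=11, (2,3) g=6 f=11, (2,5) g=4 f=9, (2,6) g=3 f=9, (2,7) g=2 f=9, (3,3) g=7 f=11, (3,5) g=7 f=11, (4,3) g=8 f=11, (4,5) g=8 f=11, (5,4) g=8 f=9]; closed=[(0,7), (1,4), (1,5), (1,6), (1,7), (2,4), (3,4), (4,4)]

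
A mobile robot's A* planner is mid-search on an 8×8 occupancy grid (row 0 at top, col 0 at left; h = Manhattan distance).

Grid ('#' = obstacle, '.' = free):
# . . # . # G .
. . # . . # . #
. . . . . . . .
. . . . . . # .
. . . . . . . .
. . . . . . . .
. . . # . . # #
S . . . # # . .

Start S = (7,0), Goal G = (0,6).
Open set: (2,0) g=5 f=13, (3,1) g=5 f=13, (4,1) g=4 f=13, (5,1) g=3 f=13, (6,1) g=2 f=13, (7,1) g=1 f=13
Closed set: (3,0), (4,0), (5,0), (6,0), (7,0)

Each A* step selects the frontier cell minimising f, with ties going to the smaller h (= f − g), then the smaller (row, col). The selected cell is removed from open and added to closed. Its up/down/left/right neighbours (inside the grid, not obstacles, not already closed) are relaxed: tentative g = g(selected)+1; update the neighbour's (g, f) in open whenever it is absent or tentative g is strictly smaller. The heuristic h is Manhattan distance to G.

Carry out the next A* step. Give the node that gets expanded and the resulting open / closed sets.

step 1: expand (2,0) (f=13, h=8) → closed; open now [(1,0) g=6 f=13, (2,1) g=6 f=13, (3,1) g=5 f=13, (4,1) g=4 f=13, (5,1) g=3 f=13, (6,1) g=2 f=13, (7,1) g=1 f=13]

expanded=(2,0); open=[(1,0) g=6 f=13, (2,1) g=6 f=13, (3,1) g=5 f=13, (4,1) g=4 f=13, (5,1) g=3 f=13, (6,1) g=2 f=13, (7,1) g=1 f=13]; closed=[(2,0), (3,0), (4,0), (5,0), (6,0), (7,0)]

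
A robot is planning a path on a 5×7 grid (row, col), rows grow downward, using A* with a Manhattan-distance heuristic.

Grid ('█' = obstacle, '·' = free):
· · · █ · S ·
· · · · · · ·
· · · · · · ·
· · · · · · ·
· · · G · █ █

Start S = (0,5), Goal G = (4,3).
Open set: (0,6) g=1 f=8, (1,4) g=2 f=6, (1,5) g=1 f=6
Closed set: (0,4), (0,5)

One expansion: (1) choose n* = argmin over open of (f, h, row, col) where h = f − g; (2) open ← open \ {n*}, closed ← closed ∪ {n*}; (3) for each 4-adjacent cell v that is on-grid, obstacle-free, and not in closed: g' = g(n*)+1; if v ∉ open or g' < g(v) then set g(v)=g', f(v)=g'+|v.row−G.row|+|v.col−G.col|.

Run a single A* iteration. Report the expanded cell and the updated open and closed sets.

step 1: expand (1,4) (f=6, h=4) → closed; open now [(0,6) g=1 f=8, (1,3) g=3 f=6, (1,5) g=1 f=6, (2,4) g=3 f=6]

expanded=(1,4); open=[(0,6) g=1 f=8, (1,3) g=3 f=6, (1,5) g=1 f=6, (2,4) g=3 f=6]; closed=[(0,4), (0,5), (1,4)]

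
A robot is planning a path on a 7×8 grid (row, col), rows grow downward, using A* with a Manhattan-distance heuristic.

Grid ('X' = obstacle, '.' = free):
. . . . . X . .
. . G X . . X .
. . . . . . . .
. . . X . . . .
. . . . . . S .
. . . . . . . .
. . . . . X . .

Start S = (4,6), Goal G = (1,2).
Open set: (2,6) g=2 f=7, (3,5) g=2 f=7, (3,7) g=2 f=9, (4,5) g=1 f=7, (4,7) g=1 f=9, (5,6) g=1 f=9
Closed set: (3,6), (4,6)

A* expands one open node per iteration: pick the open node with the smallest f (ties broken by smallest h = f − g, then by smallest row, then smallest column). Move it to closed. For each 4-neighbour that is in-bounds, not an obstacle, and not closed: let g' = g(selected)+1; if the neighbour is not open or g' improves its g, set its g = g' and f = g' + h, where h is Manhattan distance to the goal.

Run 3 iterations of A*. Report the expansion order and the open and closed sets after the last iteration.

order=[(2,6) → (2,5) → (1,5)]; open=[(1,4) g=5 f=7, (2,4) g=4 f=7, (2,7) g=3 f=9, (3,5) g=2 f=7, (3,7) g=2 f=9, (4,5) g=1 f=7, (4,7) g=1 f=9, (5,6) g=1 f=9]; closed=[(1,5), (2,5), (2,6), (3,6), (4,6)]

step 1: expand (2,6) (f=7, h=5) → closed; open now [(2,5) g=3 f=7, (2,7) g=3 f=9, (3,5) g=2 f=7, (3,7) g=2 f=9, (4,5) g=1 f=7, (4,7) g=1 f=9, (5,6) g=1 f=9]
step 2: expand (2,5) (f=7, h=4) → closed; open now [(1,5) g=4 f=7, (2,4) g=4 f=7, (2,7) g=3 f=9, (3,5) g=2 f=7, (3,7) g=2 f=9, (4,5) g=1 f=7, (4,7) g=1 f=9, (5,6) g=1 f=9]
step 3: expand (1,5) (f=7, h=3) → closed; open now [(1,4) g=5 f=7, (2,4) g=4 f=7, (2,7) g=3 f=9, (3,5) g=2 f=7, (3,7) g=2 f=9, (4,5) g=1 f=7, (4,7) g=1 f=9, (5,6) g=1 f=9]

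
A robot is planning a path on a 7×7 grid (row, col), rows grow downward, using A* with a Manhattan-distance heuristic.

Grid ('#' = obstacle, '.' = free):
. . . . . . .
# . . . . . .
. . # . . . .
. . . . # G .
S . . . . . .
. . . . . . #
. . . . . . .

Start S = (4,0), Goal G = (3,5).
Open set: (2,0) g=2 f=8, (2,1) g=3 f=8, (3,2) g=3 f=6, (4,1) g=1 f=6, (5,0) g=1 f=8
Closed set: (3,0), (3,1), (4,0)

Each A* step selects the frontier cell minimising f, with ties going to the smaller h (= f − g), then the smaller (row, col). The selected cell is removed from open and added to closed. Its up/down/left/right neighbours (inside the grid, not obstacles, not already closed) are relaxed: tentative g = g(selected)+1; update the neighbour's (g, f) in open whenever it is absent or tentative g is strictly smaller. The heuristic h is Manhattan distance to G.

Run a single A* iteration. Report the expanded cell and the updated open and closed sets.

expanded=(3,2); open=[(2,0) g=2 f=8, (2,1) g=3 f=8, (3,3) g=4 f=6, (4,1) g=1 f=6, (4,2) g=4 f=8, (5,0) g=1 f=8]; closed=[(3,0), (3,1), (3,2), (4,0)]

step 1: expand (3,2) (f=6, h=3) → closed; open now [(2,0) g=2 f=8, (2,1) g=3 f=8, (3,3) g=4 f=6, (4,1) g=1 f=6, (4,2) g=4 f=8, (5,0) g=1 f=8]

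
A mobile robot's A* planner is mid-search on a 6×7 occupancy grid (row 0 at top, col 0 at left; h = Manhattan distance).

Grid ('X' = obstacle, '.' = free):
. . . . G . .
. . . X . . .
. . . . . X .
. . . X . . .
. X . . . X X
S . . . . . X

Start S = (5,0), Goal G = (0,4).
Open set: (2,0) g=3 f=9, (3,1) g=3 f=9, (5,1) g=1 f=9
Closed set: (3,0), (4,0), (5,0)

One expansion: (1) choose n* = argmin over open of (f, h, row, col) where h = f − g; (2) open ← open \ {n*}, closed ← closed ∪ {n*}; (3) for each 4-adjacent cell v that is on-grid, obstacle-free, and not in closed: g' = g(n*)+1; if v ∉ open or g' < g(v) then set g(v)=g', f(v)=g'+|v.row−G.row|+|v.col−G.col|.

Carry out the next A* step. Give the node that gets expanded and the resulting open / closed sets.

expanded=(2,0); open=[(1,0) g=4 f=9, (2,1) g=4 f=9, (3,1) g=3 f=9, (5,1) g=1 f=9]; closed=[(2,0), (3,0), (4,0), (5,0)]

step 1: expand (2,0) (f=9, h=6) → closed; open now [(1,0) g=4 f=9, (2,1) g=4 f=9, (3,1) g=3 f=9, (5,1) g=1 f=9]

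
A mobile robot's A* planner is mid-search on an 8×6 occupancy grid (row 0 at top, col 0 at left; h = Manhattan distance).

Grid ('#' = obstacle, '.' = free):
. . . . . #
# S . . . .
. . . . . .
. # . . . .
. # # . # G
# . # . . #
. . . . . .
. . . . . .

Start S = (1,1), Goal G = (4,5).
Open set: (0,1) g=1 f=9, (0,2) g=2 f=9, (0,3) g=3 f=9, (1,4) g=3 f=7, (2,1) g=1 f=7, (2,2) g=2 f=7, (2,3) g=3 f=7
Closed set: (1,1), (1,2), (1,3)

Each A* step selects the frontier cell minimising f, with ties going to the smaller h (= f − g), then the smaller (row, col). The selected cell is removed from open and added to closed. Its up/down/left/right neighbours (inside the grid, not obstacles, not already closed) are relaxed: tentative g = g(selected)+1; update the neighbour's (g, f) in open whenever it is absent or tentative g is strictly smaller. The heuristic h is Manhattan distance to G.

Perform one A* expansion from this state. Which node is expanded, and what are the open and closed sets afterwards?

expanded=(1,4); open=[(0,1) g=1 f=9, (0,2) g=2 f=9, (0,3) g=3 f=9, (0,4) g=4 f=9, (1,5) g=4 f=7, (2,1) g=1 f=7, (2,2) g=2 f=7, (2,3) g=3 f=7, (2,4) g=4 f=7]; closed=[(1,1), (1,2), (1,3), (1,4)]

step 1: expand (1,4) (f=7, h=4) → closed; open now [(0,1) g=1 f=9, (0,2) g=2 f=9, (0,3) g=3 f=9, (0,4) g=4 f=9, (1,5) g=4 f=7, (2,1) g=1 f=7, (2,2) g=2 f=7, (2,3) g=3 f=7, (2,4) g=4 f=7]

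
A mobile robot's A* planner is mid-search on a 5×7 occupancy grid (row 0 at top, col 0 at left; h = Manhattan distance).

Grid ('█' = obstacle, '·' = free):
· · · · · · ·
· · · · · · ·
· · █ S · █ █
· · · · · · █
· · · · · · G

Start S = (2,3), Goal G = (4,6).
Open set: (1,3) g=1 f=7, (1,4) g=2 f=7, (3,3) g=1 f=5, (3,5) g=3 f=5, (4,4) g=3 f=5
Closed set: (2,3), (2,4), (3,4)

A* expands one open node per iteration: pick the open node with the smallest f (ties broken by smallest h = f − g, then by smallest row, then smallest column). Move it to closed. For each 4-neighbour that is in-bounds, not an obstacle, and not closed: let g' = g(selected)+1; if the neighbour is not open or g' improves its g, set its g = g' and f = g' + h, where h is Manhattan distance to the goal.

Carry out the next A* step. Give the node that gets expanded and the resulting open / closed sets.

step 1: expand (3,5) (f=5, h=2) → closed; open now [(1,3) g=1 f=7, (1,4) g=2 f=7, (3,3) g=1 f=5, (4,4) g=3 f=5, (4,5) g=4 f=5]

expanded=(3,5); open=[(1,3) g=1 f=7, (1,4) g=2 f=7, (3,3) g=1 f=5, (4,4) g=3 f=5, (4,5) g=4 f=5]; closed=[(2,3), (2,4), (3,4), (3,5)]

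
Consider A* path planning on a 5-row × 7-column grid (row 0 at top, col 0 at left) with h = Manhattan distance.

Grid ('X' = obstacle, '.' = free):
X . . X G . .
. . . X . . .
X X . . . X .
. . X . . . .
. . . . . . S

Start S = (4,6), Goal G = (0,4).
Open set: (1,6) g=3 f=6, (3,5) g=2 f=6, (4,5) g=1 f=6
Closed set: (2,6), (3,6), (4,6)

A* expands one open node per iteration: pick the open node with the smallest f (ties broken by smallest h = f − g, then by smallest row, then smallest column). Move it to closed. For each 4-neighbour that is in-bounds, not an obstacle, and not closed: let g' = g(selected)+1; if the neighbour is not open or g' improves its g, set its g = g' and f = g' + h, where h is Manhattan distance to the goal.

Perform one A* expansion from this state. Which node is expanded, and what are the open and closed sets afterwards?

step 1: expand (1,6) (f=6, h=3) → closed; open now [(0,6) g=4 f=6, (1,5) g=4 f=6, (3,5) g=2 f=6, (4,5) g=1 f=6]

expanded=(1,6); open=[(0,6) g=4 f=6, (1,5) g=4 f=6, (3,5) g=2 f=6, (4,5) g=1 f=6]; closed=[(1,6), (2,6), (3,6), (4,6)]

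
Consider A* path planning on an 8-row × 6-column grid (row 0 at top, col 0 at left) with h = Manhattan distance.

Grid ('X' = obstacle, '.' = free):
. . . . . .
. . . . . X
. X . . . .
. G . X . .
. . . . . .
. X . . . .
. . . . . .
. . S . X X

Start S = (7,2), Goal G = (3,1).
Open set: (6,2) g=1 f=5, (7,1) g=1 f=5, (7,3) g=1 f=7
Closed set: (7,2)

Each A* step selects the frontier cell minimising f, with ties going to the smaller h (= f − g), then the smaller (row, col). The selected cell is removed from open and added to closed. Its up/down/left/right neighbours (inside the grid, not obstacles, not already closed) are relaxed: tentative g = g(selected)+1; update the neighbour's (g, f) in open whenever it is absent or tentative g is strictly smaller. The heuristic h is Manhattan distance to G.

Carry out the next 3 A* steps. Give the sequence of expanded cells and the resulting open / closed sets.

step 1: expand (6,2) (f=5, h=4) → closed; open now [(5,2) g=2 f=5, (6,1) g=2 f=5, (6,3) g=2 f=7, (7,1) g=1 f=5, (7,3) g=1 f=7]
step 2: expand (5,2) (f=5, h=3) → closed; open now [(4,2) g=3 f=5, (5,3) g=3 f=7, (6,1) g=2 f=5, (6,3) g=2 f=7, (7,1) g=1 f=5, (7,3) g=1 f=7]
step 3: expand (4,2) (f=5, h=2) → closed; open now [(3,2) g=4 f=5, (4,1) g=4 f=5, (4,3) g=4 f=7, (5,3) g=3 f=7, (6,1) g=2 f=5, (6,3) g=2 f=7, (7,1) g=1 f=5, (7,3) g=1 f=7]

order=[(6,2) → (5,2) → (4,2)]; open=[(3,2) g=4 f=5, (4,1) g=4 f=5, (4,3) g=4 f=7, (5,3) g=3 f=7, (6,1) g=2 f=5, (6,3) g=2 f=7, (7,1) g=1 f=5, (7,3) g=1 f=7]; closed=[(4,2), (5,2), (6,2), (7,2)]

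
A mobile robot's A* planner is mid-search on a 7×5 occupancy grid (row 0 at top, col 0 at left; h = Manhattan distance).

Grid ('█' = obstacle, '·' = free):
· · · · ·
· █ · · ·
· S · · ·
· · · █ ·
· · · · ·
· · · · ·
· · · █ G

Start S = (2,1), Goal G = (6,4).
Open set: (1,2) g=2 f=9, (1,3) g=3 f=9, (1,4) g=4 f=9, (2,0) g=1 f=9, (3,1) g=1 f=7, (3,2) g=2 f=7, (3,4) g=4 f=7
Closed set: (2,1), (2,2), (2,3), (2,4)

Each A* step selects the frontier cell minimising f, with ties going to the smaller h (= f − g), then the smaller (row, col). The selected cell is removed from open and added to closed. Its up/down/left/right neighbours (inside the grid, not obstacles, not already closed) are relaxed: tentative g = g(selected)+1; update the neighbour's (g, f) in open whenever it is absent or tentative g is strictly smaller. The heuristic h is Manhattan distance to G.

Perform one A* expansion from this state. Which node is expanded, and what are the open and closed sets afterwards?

expanded=(3,4); open=[(1,2) g=2 f=9, (1,3) g=3 f=9, (1,4) g=4 f=9, (2,0) g=1 f=9, (3,1) g=1 f=7, (3,2) g=2 f=7, (4,4) g=5 f=7]; closed=[(2,1), (2,2), (2,3), (2,4), (3,4)]

step 1: expand (3,4) (f=7, h=3) → closed; open now [(1,2) g=2 f=9, (1,3) g=3 f=9, (1,4) g=4 f=9, (2,0) g=1 f=9, (3,1) g=1 f=7, (3,2) g=2 f=7, (4,4) g=5 f=7]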